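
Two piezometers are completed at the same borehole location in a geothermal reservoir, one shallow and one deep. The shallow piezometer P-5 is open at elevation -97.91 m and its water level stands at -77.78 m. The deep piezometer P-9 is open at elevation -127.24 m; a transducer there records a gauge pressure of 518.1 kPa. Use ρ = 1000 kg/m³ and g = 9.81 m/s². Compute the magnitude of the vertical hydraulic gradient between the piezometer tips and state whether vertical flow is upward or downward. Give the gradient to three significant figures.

Total head at P-5: h = -77.78 m (water level in the standpipe).
Pressure head at P-9: ψ = P/(ρg) = 518.1×1000 / (1000 × 9.81) = 52.81 m.
Total head at P-9: h = z + ψ = -127.24 + 52.81 = -74.43 m.
Δh = h(P-5) − h(P-9) = -77.78 − (-74.43) = -3.35 m.
Vertical separation Δz = -97.91 − (-127.24) = 29.33 m.
|i_v| = |Δh| / Δz = 3.35 / 29.33 = 0.114.
Head is higher in the deep piezometer, so vertical flow is upward (discharge condition).

|i_v| ≈ 0.114; vertical flow is upward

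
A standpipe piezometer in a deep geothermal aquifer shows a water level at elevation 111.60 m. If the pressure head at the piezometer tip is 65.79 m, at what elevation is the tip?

z ≈ 45.81 m

z = h − ψ = 111.60 − 65.79 = 45.81 m.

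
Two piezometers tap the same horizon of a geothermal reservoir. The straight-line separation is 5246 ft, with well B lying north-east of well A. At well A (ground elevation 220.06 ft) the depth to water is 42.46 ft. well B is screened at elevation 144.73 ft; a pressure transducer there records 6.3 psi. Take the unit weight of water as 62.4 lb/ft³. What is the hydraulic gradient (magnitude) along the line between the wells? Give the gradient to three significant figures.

Total head at well A: h = 220.06 − 42.46 = 177.60 ft.
Pressure head at well B: ψ = 144·P/γ = 144 × 6.3 / 62.4 = 14.54 ft.
Total head at well B: h = z + ψ = 144.73 + 14.54 = 159.27 ft.
Head difference: h(well A) − h(well B) = 177.60 − 159.27 = 18.33 ft.
Hydraulic gradient: i = |Δh| / L = 18.33 / 5246 = 0.00349.

i ≈ 0.00349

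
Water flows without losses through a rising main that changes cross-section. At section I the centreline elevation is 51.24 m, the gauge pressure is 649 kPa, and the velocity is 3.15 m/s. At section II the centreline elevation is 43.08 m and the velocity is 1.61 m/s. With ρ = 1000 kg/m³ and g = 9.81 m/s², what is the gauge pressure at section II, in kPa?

P₂ ≈ 733 kPa

Pressure head at I: ψ₁ = P₁/(ρg) = 649×1000 / (1000 × 9.81) = 66.16 m.
Velocity heads: v₁²/2g = 3.15²/19.62 = 0.506 m; v₂²/2g = 1.61²/19.62 = 0.132 m.
Total head H = z₁ + ψ₁ + v₁²/2g = 51.24 + 66.16 + 0.506 = 117.91 m.
ψ₂ = H − z₂ − v₂²/2g = 117.91 − 43.08 − 0.132 = 74.70 m.
P₂ = ρgψ₂ = 1000 × 9.81 × 74.70 ≈ 733 kPa.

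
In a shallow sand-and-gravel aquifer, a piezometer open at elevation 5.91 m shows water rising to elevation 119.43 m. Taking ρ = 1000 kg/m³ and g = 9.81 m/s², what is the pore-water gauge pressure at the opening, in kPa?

P ≈ 1110 kPa

Pressure head ψ = h − z = 119.43 − 5.91 = 113.52 m.
P = ρgψ = 1000 × 9.81 × 113.52 = 1113631 Pa ≈ 1110 kPa.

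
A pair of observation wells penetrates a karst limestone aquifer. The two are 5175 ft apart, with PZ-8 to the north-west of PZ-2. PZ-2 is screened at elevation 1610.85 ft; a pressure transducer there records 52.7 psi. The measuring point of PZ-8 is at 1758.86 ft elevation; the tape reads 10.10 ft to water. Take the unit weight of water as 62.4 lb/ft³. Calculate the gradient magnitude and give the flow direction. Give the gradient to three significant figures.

i ≈ 0.00315; groundwater flows toward the south-east

Pressure head at PZ-2: ψ = 144·P/γ = 144 × 52.7 / 62.4 = 121.62 ft.
Total head at PZ-2: h = z + ψ = 1610.85 + 121.62 = 1732.47 ft.
Total head at PZ-8: h = 1758.86 − 10.10 = 1748.76 ft.
Head difference: h(PZ-2) − h(PZ-8) = 1732.47 − 1748.76 = -16.29 ft.
Hydraulic gradient: i = |Δh| / L = 16.29 / 5175 = 0.00315.
Flow is from higher to lower head: from PZ-8 toward PZ-2, i.e. toward the south-east.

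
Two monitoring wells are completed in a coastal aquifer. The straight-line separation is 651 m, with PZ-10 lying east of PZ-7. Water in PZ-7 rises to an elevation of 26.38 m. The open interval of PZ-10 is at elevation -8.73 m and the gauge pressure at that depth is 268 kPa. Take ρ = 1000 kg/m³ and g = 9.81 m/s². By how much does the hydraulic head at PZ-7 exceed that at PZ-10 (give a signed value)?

Total head at PZ-7: h = 26.38 m (water level in the piezometer is the total head).
Pressure head at PZ-10: ψ = P/(ρg) = 268×1000 / (1000 × 9.81) = 27.32 m.
Total head at PZ-10: h = z + ψ = -8.73 + 27.32 = 18.59 m.
Head difference: h(PZ-7) − h(PZ-10) = 26.38 − 18.59 = 7.79 m.

Δh ≈ 7.79 m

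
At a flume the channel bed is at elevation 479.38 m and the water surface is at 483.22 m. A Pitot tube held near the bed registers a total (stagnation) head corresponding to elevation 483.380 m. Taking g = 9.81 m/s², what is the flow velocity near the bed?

Near the bed, under hydrostatic conditions, the piezometric head (z + ψ) equals the free-surface elevation, 483.22 m.
Velocity head = total − piezometric = 483.380 − 483.22 = 0.160 m.
v = √(2g·h_v) = √(2 × 9.81 × 0.160) = 1.77 m/s.

v ≈ 1.77 m/s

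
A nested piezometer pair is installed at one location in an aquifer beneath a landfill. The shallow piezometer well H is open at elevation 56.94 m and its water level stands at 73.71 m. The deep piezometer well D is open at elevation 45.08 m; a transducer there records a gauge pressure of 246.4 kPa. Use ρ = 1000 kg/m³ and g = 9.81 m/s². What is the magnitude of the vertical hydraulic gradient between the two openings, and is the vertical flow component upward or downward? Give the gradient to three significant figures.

|i_v| ≈ 0.296; vertical flow is downward

Total head at well H: h = 73.71 m (water level in the standpipe).
Pressure head at well D: ψ = P/(ρg) = 246.4×1000 / (1000 × 9.81) = 25.12 m.
Total head at well D: h = z + ψ = 45.08 + 25.12 = 70.20 m.
Δh = h(well H) − h(well D) = 73.71 − 70.20 = 3.51 m.
Vertical separation Δz = 56.94 − 45.08 = 11.86 m.
|i_v| = |Δh| / Δz = 3.51 / 11.86 = 0.296.
Head is higher in the shallow piezometer, so vertical flow is downward (recharge condition).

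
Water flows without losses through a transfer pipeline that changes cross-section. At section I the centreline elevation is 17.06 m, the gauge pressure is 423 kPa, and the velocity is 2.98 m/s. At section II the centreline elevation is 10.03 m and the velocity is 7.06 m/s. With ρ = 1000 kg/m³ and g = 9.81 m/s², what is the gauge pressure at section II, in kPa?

Pressure head at I: ψ₁ = P₁/(ρg) = 423×1000 / (1000 × 9.81) = 43.12 m.
Velocity heads: v₁²/2g = 2.98²/19.62 = 0.453 m; v₂²/2g = 7.06²/19.62 = 2.540 m.
Total head H = z₁ + ψ₁ + v₁²/2g = 17.06 + 43.12 + 0.453 = 60.63 m.
ψ₂ = H − z₂ − v₂²/2g = 60.63 − 10.03 − 2.540 = 48.06 m.
P₂ = ρgψ₂ = 1000 × 9.81 × 48.06 ≈ 471 kPa.

P₂ ≈ 471 kPa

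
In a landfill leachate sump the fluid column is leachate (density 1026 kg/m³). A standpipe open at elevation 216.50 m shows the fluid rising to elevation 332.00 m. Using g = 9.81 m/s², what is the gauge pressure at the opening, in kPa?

Pressure head ψ = h − z = 332.00 − 216.50 = 115.50 m.
P = ρgψ = 1026 × 9.81 × 115.50 = 1162514 Pa ≈ 1160 kPa.

P ≈ 1160 kPa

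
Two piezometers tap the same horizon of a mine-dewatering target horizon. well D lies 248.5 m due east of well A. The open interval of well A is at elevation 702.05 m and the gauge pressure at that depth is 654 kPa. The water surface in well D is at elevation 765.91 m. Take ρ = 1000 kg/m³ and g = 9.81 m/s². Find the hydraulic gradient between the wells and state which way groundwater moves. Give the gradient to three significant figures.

Pressure head at well A: ψ = P/(ρg) = 654×1000 / (1000 × 9.81) = 66.67 m.
Total head at well A: h = z + ψ = 702.05 + 66.67 = 768.72 m.
Total head at well D: h = 765.91 m (water level in the piezometer is the total head).
Head difference: h(well A) − h(well D) = 768.72 − 765.91 = 2.81 m.
Hydraulic gradient: i = |Δh| / L = 2.81 / 248.5 = 0.0113.
Flow is from higher to lower head: from well A toward well D, i.e. toward the east.

i ≈ 0.0113; groundwater flows toward the east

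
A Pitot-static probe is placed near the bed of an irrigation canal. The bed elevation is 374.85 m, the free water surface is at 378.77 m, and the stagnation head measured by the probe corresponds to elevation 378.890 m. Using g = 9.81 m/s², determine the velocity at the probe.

v ≈ 1.53 m/s

Near the bed, under hydrostatic conditions, the piezometric head (z + ψ) equals the free-surface elevation, 378.77 m.
Velocity head = total − piezometric = 378.890 − 378.77 = 0.120 m.
v = √(2g·h_v) = √(2 × 9.81 × 0.120) = 1.53 m/s.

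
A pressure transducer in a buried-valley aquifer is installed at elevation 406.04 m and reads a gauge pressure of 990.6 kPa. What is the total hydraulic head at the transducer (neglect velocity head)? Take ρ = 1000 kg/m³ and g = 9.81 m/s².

h ≈ 507.02 m

ψ = P/(ρg) = 990.6×1000 / (1000 × 9.81) = 100.98 m.
h = z + ψ = 406.04 + 100.98 = 507.02 m.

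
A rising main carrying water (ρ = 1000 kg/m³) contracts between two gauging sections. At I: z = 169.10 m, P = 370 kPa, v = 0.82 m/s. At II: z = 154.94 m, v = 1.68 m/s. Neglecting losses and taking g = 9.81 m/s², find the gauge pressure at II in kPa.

Pressure head at I: ψ₁ = P₁/(ρg) = 370×1000 / (1000 × 9.81) = 37.72 m.
Velocity heads: v₁²/2g = 0.82²/19.62 = 0.034 m; v₂²/2g = 1.68²/19.62 = 0.144 m.
Total head H = z₁ + ψ₁ + v₁²/2g = 169.10 + 37.72 + 0.034 = 206.85 m.
ψ₂ = H − z₂ − v₂²/2g = 206.85 − 154.94 − 0.144 = 51.77 m.
P₂ = ρgψ₂ = 1000 × 9.81 × 51.77 ≈ 508 kPa.

P₂ ≈ 508 kPa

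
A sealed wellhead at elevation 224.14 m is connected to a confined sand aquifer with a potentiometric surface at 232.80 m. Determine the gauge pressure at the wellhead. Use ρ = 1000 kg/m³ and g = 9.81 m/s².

P ≈ 85.0 kPa

Head above the cap: Δh = 232.80 − 224.14 = 8.66 m.
P = ρgΔh = 1000 × 9.81 × 8.66 = 84955 Pa ≈ 85.0 kPa.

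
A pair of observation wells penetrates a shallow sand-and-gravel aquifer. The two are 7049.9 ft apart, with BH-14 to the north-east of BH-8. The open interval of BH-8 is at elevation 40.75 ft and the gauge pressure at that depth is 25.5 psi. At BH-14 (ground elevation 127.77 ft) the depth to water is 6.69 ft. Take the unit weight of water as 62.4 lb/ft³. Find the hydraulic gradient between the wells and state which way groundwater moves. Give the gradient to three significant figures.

i ≈ 0.00305; groundwater flows toward the south-west

Pressure head at BH-8: ψ = 144·P/γ = 144 × 25.5 / 62.4 = 58.85 ft.
Total head at BH-8: h = z + ψ = 40.75 + 58.85 = 99.60 ft.
Total head at BH-14: h = 127.77 − 6.69 = 121.08 ft.
Head difference: h(BH-8) − h(BH-14) = 99.60 − 121.08 = -21.48 ft.
Hydraulic gradient: i = |Δh| / L = 21.48 / 7049.9 = 0.00305.
Flow is from higher to lower head: from BH-14 toward BH-8, i.e. toward the south-west.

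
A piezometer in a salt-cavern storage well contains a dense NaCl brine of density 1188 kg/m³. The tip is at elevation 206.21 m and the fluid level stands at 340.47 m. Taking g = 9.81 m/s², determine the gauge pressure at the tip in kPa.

Pressure head ψ = h − z = 340.47 − 206.21 = 134.26 m.
P = ρgψ = 1188 × 9.81 × 134.26 = 1564704 Pa ≈ 1560 kPa.

P ≈ 1560 kPa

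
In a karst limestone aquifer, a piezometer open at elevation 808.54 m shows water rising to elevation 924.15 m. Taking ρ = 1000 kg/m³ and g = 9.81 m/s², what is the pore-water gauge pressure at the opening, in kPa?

Pressure head ψ = h − z = 924.15 − 808.54 = 115.61 m.
P = ρgψ = 1000 × 9.81 × 115.61 = 1134134 Pa ≈ 1130 kPa.

P ≈ 1130 kPa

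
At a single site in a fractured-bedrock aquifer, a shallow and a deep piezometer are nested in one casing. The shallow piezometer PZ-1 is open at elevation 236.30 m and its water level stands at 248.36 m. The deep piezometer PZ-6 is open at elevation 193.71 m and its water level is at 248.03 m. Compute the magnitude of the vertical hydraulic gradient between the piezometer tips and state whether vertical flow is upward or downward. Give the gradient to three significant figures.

|i_v| ≈ 0.00775; vertical flow is downward

Total head at PZ-1: h = 248.36 m (water level in the standpipe).
Total head at PZ-6: h = 248.03 m.
Δh = h(PZ-1) − h(PZ-6) = 248.36 − 248.03 = 0.33 m.
Vertical separation Δz = 236.30 − 193.71 = 42.59 m.
|i_v| = |Δh| / Δz = 0.33 / 42.59 = 0.00775.
Head is higher in the shallow piezometer, so vertical flow is downward (recharge condition).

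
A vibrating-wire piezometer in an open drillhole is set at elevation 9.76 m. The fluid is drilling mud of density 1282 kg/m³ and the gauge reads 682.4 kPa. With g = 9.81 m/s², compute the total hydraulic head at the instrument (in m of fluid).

ψ = P/(ρg) = 682.4×1000 / (1282 × 9.81) = 54.26 m.
h = z + ψ = 9.76 + 54.26 = 64.02 m.

h ≈ 64.02 m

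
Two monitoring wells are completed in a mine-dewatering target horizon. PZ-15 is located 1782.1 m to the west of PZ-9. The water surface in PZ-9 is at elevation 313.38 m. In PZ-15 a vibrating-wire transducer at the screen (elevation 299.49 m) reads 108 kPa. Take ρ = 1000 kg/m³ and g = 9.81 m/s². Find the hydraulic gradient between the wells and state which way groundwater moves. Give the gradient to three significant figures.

i ≈ 0.00162; groundwater flows toward the west

Total head at PZ-9: h = 313.38 m (water level in the piezometer is the total head).
Pressure head at PZ-15: ψ = P/(ρg) = 108×1000 / (1000 × 9.81) = 11.01 m.
Total head at PZ-15: h = z + ψ = 299.49 + 11.01 = 310.50 m.
Head difference: h(PZ-9) − h(PZ-15) = 313.38 − 310.50 = 2.88 m.
Hydraulic gradient: i = |Δh| / L = 2.88 / 1782.1 = 0.00162.
Flow is from higher to lower head: from PZ-9 toward PZ-15, i.e. toward the west.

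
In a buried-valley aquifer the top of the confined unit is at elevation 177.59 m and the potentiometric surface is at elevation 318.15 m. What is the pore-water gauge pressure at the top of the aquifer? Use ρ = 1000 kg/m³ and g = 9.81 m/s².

P ≈ 1380 kPa

Pressure head at the aquifer top: ψ = h − z = 318.15 − 177.59 = 140.56 m.
P = ρgψ = 1000 × 9.81 × 140.56 = 1378894 Pa ≈ 1380 kPa.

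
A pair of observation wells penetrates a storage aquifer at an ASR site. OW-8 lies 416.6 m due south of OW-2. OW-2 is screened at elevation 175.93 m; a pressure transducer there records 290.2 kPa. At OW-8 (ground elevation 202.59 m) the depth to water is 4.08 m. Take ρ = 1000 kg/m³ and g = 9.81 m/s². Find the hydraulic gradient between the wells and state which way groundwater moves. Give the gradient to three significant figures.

Pressure head at OW-2: ψ = P/(ρg) = 290.2×1000 / (1000 × 9.81) = 29.58 m.
Total head at OW-2: h = z + ψ = 175.93 + 29.58 = 205.51 m.
Total head at OW-8: h = 202.59 − 4.08 = 198.51 m.
Head difference: h(OW-2) − h(OW-8) = 205.51 − 198.51 = 7.00 m.
Hydraulic gradient: i = |Δh| / L = 7.00 / 416.6 = 0.0168.
Flow is from higher to lower head: from OW-2 toward OW-8, i.e. toward the south.

i ≈ 0.0168; groundwater flows toward the south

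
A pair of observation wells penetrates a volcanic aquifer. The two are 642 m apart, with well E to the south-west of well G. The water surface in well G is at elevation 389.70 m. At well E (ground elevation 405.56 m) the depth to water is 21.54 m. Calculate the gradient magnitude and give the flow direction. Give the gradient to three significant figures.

i ≈ 0.00885; groundwater flows toward the south-west

Total head at well G: h = 389.70 m (water level in the piezometer is the total head).
Total head at well E: h = 405.56 − 21.54 = 384.02 m.
Head difference: h(well G) − h(well E) = 389.70 − 384.02 = 5.68 m.
Hydraulic gradient: i = |Δh| / L = 5.68 / 642 = 0.00885.
Flow is from higher to lower head: from well G toward well E, i.e. toward the south-west.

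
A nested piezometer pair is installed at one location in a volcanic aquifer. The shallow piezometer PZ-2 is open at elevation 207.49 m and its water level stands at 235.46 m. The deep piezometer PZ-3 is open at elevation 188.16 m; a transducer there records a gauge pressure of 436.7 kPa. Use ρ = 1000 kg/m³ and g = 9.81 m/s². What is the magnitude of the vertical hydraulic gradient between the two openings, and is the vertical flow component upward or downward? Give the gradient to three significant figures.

Total head at PZ-2: h = 235.46 m (water level in the standpipe).
Pressure head at PZ-3: ψ = P/(ρg) = 436.7×1000 / (1000 × 9.81) = 44.52 m.
Total head at PZ-3: h = z + ψ = 188.16 + 44.52 = 232.68 m.
Δh = h(PZ-2) − h(PZ-3) = 235.46 − 232.68 = 2.78 m.
Vertical separation Δz = 207.49 − 188.16 = 19.33 m.
|i_v| = |Δh| / Δz = 2.78 / 19.33 = 0.144.
Head is higher in the shallow piezometer, so vertical flow is downward (recharge condition).

|i_v| ≈ 0.144; vertical flow is downward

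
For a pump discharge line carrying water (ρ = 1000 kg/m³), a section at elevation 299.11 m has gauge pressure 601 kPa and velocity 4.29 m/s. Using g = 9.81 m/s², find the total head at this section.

Pressure head ψ = P/(ρg) = 601×1000 / (1000 × 9.81) = 61.26 m.
Velocity head = v²/(2g) = 4.29² / (2 × 9.81) = 0.938 m.
h = z + ψ + v²/(2g) = 299.11 + 61.26 + 0.938 = 361.31 m.

h ≈ 361.31 m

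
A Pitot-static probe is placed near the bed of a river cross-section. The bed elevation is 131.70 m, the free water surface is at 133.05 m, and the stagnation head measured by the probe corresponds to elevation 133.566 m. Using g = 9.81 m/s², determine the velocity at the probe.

v ≈ 3.18 m/s

Near the bed, under hydrostatic conditions, the piezometric head (z + ψ) equals the free-surface elevation, 133.05 m.
Velocity head = total − piezometric = 133.566 − 133.05 = 0.516 m.
v = √(2g·h_v) = √(2 × 9.81 × 0.516) = 3.18 m/s.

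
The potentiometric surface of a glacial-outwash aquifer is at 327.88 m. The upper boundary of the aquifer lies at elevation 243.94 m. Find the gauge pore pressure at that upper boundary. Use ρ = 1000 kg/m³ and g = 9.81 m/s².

Pressure head at the aquifer top: ψ = h − z = 327.88 − 243.94 = 83.94 m.
P = ρgψ = 1000 × 9.81 × 83.94 = 823451 Pa ≈ 823 kPa.

P ≈ 823 kPa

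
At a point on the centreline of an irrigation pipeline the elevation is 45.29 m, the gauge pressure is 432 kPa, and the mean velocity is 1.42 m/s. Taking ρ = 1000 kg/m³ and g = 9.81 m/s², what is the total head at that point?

h ≈ 89.43 m

Pressure head ψ = P/(ρg) = 432×1000 / (1000 × 9.81) = 44.04 m.
Velocity head = v²/(2g) = 1.42² / (2 × 9.81) = 0.103 m.
h = z + ψ + v²/(2g) = 45.29 + 44.04 + 0.103 = 89.43 m.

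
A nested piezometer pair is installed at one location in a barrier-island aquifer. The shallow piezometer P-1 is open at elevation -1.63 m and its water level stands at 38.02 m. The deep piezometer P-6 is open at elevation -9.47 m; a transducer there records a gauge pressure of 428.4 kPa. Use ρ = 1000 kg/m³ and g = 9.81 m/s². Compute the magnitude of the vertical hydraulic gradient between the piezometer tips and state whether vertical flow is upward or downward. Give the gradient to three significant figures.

|i_v| ≈ 0.487; vertical flow is downward

Total head at P-1: h = 38.02 m (water level in the standpipe).
Pressure head at P-6: ψ = P/(ρg) = 428.4×1000 / (1000 × 9.81) = 43.67 m.
Total head at P-6: h = z + ψ = -9.47 + 43.67 = 34.20 m.
Δh = h(P-1) − h(P-6) = 38.02 − 34.20 = 3.82 m.
Vertical separation Δz = -1.63 − (-9.47) = 7.84 m.
|i_v| = |Δh| / Δz = 3.82 / 7.84 = 0.487.
Head is higher in the shallow piezometer, so vertical flow is downward (recharge condition).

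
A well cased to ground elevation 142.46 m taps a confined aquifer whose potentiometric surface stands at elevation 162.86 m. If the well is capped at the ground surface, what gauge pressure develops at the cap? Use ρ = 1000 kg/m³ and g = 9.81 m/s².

Head above the cap: Δh = 162.86 − 142.46 = 20.40 m.
P = ρgΔh = 1000 × 9.81 × 20.40 = 200124 Pa ≈ 200 kPa.

P ≈ 200 kPa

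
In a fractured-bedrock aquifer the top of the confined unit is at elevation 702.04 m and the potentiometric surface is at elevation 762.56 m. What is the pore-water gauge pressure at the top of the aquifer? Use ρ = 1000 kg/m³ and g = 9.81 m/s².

Pressure head at the aquifer top: ψ = h − z = 762.56 − 702.04 = 60.52 m.
P = ρgψ = 1000 × 9.81 × 60.52 = 593701 Pa ≈ 594 kPa.

P ≈ 594 kPa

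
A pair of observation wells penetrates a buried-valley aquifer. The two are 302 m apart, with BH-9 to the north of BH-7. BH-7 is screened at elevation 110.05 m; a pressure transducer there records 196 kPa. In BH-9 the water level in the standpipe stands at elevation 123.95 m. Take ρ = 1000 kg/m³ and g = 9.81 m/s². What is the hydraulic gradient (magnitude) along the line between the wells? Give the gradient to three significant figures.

i ≈ 0.0201

Pressure head at BH-7: ψ = P/(ρg) = 196×1000 / (1000 × 9.81) = 19.98 m.
Total head at BH-7: h = z + ψ = 110.05 + 19.98 = 130.03 m.
Total head at BH-9: h = 123.95 m (water level in the piezometer is the total head).
Head difference: h(BH-7) − h(BH-9) = 130.03 − 123.95 = 6.08 m.
Hydraulic gradient: i = |Δh| / L = 6.08 / 302 = 0.0201.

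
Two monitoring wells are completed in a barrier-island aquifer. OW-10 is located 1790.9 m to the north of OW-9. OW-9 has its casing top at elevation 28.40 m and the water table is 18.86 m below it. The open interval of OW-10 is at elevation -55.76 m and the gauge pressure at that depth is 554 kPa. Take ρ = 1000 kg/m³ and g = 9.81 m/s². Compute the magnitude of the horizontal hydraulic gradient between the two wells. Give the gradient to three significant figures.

Total head at OW-9: h = 28.40 − 18.86 = 9.54 m.
Pressure head at OW-10: ψ = P/(ρg) = 554×1000 / (1000 × 9.81) = 56.47 m.
Total head at OW-10: h = z + ψ = -55.76 + 56.47 = 0.71 m.
Head difference: h(OW-9) − h(OW-10) = 9.54 − 0.71 = 8.83 m.
Hydraulic gradient: i = |Δh| / L = 8.83 / 1790.9 = 0.00493.

i ≈ 0.00493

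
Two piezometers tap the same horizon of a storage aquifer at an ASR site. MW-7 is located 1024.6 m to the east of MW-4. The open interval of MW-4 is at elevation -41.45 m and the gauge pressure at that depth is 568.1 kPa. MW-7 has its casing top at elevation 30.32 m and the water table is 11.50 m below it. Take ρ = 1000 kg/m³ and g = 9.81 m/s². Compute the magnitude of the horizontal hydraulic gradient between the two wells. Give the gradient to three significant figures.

Pressure head at MW-4: ψ = P/(ρg) = 568.1×1000 / (1000 × 9.81) = 57.91 m.
Total head at MW-4: h = z + ψ = -41.45 + 57.91 = 16.46 m.
Total head at MW-7: h = 30.32 − 11.50 = 18.82 m.
Head difference: h(MW-4) − h(MW-7) = 16.46 − 18.82 = -2.36 m.
Hydraulic gradient: i = |Δh| / L = 2.36 / 1024.6 = 0.00230.

i ≈ 0.00230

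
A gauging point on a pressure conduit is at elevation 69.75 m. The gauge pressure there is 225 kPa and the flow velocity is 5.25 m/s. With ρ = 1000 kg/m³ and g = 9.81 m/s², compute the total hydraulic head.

h ≈ 94.09 m

Pressure head ψ = P/(ρg) = 225×1000 / (1000 × 9.81) = 22.94 m.
Velocity head = v²/(2g) = 5.25² / (2 × 9.81) = 1.405 m.
h = z + ψ + v²/(2g) = 69.75 + 22.94 + 1.405 = 94.09 m.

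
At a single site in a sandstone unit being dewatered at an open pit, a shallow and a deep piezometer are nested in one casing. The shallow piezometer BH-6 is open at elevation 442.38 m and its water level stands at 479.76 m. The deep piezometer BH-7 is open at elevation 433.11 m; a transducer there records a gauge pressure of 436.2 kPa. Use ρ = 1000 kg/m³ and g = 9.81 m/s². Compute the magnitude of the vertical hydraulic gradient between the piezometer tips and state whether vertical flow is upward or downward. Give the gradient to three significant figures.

|i_v| ≈ 0.236; vertical flow is downward

Total head at BH-6: h = 479.76 m (water level in the standpipe).
Pressure head at BH-7: ψ = P/(ρg) = 436.2×1000 / (1000 × 9.81) = 44.46 m.
Total head at BH-7: h = z + ψ = 433.11 + 44.46 = 477.57 m.
Δh = h(BH-6) − h(BH-7) = 479.76 − 477.57 = 2.19 m.
Vertical separation Δz = 442.38 − 433.11 = 9.27 m.
|i_v| = |Δh| / Δz = 2.19 / 9.27 = 0.236.
Head is higher in the shallow piezometer, so vertical flow is downward (recharge condition).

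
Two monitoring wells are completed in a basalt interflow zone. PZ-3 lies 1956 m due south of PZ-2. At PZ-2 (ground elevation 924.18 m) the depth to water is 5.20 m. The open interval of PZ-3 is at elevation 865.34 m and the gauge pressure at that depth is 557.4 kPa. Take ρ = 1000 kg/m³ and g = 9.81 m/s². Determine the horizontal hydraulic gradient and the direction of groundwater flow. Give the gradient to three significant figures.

Total head at PZ-2: h = 924.18 − 5.20 = 918.98 m.
Pressure head at PZ-3: ψ = P/(ρg) = 557.4×1000 / (1000 × 9.81) = 56.82 m.
Total head at PZ-3: h = z + ψ = 865.34 + 56.82 = 922.16 m.
Head difference: h(PZ-2) − h(PZ-3) = 918.98 − 922.16 = -3.18 m.
Hydraulic gradient: i = |Δh| / L = 3.18 / 1956 = 0.00163.
Flow is from higher to lower head: from PZ-3 toward PZ-2, i.e. toward the north.

i ≈ 0.00163; groundwater flows toward the north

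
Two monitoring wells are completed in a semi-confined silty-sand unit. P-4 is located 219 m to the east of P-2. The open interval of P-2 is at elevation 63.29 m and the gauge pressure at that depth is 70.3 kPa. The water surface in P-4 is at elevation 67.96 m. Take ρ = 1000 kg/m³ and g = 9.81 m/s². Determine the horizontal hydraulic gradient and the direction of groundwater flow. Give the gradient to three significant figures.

Pressure head at P-2: ψ = P/(ρg) = 70.3×1000 / (1000 × 9.81) = 7.17 m.
Total head at P-2: h = z + ψ = 63.29 + 7.17 = 70.46 m.
Total head at P-4: h = 67.96 m (water level in the piezometer is the total head).
Head difference: h(P-2) − h(P-4) = 70.46 − 67.96 = 2.50 m.
Hydraulic gradient: i = |Δh| / L = 2.50 / 219 = 0.0114.
Flow is from higher to lower head: from P-2 toward P-4, i.e. toward the east.

i ≈ 0.0114; groundwater flows toward the east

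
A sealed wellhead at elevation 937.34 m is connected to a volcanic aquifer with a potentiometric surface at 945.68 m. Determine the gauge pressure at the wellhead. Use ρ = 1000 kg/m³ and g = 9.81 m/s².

P ≈ 81.8 kPa

Head above the cap: Δh = 945.68 − 937.34 = 8.34 m.
P = ρgΔh = 1000 × 9.81 × 8.34 = 81815 Pa ≈ 81.8 kPa.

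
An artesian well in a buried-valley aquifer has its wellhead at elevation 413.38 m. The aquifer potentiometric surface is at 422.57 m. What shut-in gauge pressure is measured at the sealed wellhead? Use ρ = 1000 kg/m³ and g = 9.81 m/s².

Head above the cap: Δh = 422.57 − 413.38 = 9.19 m.
P = ρgΔh = 1000 × 9.81 × 9.19 = 90154 Pa ≈ 90.2 kPa.

P ≈ 90.2 kPa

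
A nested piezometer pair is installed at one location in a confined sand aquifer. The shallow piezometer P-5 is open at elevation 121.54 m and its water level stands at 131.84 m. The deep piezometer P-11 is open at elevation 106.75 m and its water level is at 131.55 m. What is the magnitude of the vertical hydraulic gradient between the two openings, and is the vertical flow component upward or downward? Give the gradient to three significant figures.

Total head at P-5: h = 131.84 m (water level in the standpipe).
Total head at P-11: h = 131.55 m.
Δh = h(P-5) − h(P-11) = 131.84 − 131.55 = 0.29 m.
Vertical separation Δz = 121.54 − 106.75 = 14.79 m.
|i_v| = |Δh| / Δz = 0.29 / 14.79 = 0.0196.
Head is higher in the shallow piezometer, so vertical flow is downward (recharge condition).

|i_v| ≈ 0.0196; vertical flow is downward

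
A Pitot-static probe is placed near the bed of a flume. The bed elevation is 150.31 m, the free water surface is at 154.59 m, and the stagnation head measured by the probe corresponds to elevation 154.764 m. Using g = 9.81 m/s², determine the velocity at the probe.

Near the bed, under hydrostatic conditions, the piezometric head (z + ψ) equals the free-surface elevation, 154.59 m.
Velocity head = total − piezometric = 154.764 − 154.59 = 0.174 m.
v = √(2g·h_v) = √(2 × 9.81 × 0.174) = 1.85 m/s.

v ≈ 1.85 m/s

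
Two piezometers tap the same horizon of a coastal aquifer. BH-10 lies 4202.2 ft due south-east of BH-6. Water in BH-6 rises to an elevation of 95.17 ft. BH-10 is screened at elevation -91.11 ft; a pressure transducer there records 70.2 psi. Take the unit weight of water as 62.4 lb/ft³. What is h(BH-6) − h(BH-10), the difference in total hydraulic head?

Total head at BH-6: h = 95.17 ft (water level in the piezometer is the total head).
Pressure head at BH-10: ψ = 144·P/γ = 144 × 70.2 / 62.4 = 162.00 ft.
Total head at BH-10: h = z + ψ = -91.11 + 162.00 = 70.89 ft.
Head difference: h(BH-6) − h(BH-10) = 95.17 − 70.89 = 24.28 ft.

Δh ≈ 24.28 ft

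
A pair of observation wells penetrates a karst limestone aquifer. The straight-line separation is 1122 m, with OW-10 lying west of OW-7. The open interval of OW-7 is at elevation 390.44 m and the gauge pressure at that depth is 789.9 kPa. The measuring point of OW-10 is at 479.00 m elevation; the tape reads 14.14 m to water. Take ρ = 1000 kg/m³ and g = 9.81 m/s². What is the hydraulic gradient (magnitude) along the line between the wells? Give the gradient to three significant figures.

Pressure head at OW-7: ψ = P/(ρg) = 789.9×1000 / (1000 × 9.81) = 80.52 m.
Total head at OW-7: h = z + ψ = 390.44 + 80.52 = 470.96 m.
Total head at OW-10: h = 479.00 − 14.14 = 464.86 m.
Head difference: h(OW-7) − h(OW-10) = 470.96 − 464.86 = 6.10 m.
Hydraulic gradient: i = |Δh| / L = 6.10 / 1122 = 0.00544.

i ≈ 0.00544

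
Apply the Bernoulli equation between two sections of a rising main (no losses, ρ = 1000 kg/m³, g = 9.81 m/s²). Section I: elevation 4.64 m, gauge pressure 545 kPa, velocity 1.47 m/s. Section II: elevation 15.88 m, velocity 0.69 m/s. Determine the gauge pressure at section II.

Pressure head at I: ψ₁ = P₁/(ρg) = 545×1000 / (1000 × 9.81) = 55.56 m.
Velocity heads: v₁²/2g = 1.47²/19.62 = 0.110 m; v₂²/2g = 0.69²/19.62 = 0.024 m.
Total head H = z₁ + ψ₁ + v₁²/2g = 4.64 + 55.56 + 0.110 = 60.31 m.
ψ₂ = H − z₂ − v₂²/2g = 60.31 − 15.88 − 0.024 = 44.41 m.
P₂ = ρgψ₂ = 1000 × 9.81 × 44.41 ≈ 436 kPa.

P₂ ≈ 436 kPa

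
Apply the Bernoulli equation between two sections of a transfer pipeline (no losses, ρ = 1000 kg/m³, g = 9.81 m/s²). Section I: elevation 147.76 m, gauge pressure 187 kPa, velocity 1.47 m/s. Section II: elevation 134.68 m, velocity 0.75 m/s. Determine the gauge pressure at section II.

P₂ ≈ 316 kPa

Pressure head at I: ψ₁ = P₁/(ρg) = 187×1000 / (1000 × 9.81) = 19.06 m.
Velocity heads: v₁²/2g = 1.47²/19.62 = 0.110 m; v₂²/2g = 0.75²/19.62 = 0.029 m.
Total head H = z₁ + ψ₁ + v₁²/2g = 147.76 + 19.06 + 0.110 = 166.93 m.
ψ₂ = H − z₂ − v₂²/2g = 166.93 − 134.68 − 0.029 = 32.22 m.
P₂ = ρgψ₂ = 1000 × 9.81 × 32.22 ≈ 316 kPa.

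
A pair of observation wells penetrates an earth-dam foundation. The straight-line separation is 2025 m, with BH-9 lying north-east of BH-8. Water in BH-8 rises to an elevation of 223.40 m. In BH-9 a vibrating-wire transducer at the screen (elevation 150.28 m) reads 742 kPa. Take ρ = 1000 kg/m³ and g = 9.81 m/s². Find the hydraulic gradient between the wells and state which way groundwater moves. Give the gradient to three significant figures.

i ≈ 0.00124; groundwater flows toward the south-west

Total head at BH-8: h = 223.40 m (water level in the piezometer is the total head).
Pressure head at BH-9: ψ = P/(ρg) = 742×1000 / (1000 × 9.81) = 75.64 m.
Total head at BH-9: h = z + ψ = 150.28 + 75.64 = 225.92 m.
Head difference: h(BH-8) − h(BH-9) = 223.40 − 225.92 = -2.52 m.
Hydraulic gradient: i = |Δh| / L = 2.52 / 2025 = 0.00124.
Flow is from higher to lower head: from BH-9 toward BH-8, i.e. toward the south-west.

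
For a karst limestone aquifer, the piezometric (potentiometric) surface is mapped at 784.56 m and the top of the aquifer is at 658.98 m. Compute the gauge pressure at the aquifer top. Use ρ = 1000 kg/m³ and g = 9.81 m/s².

Pressure head at the aquifer top: ψ = h − z = 784.56 − 658.98 = 125.58 m.
P = ρgψ = 1000 × 9.81 × 125.58 = 1231940 Pa ≈ 1230 kPa.

P ≈ 1230 kPa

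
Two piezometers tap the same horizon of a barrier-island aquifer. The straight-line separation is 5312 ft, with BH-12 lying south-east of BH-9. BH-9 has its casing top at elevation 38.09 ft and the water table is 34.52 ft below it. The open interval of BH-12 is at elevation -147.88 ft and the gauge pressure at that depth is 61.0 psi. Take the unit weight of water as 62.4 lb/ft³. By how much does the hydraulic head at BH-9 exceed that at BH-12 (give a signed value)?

Total head at BH-9: h = 38.09 − 34.52 = 3.57 ft.
Pressure head at BH-12: ψ = 144·P/γ = 144 × 61.0 / 62.4 = 140.77 ft.
Total head at BH-12: h = z + ψ = -147.88 + 140.77 = -7.11 ft.
Head difference: h(BH-9) − h(BH-12) = 3.57 − (-7.11) = 10.68 ft.

Δh ≈ 10.68 ft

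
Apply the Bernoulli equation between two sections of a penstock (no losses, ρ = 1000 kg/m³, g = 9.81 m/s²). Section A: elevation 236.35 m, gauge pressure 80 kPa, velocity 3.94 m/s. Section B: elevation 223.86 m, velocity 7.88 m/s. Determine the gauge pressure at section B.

Pressure head at A: ψ₁ = P₁/(ρg) = 80×1000 / (1000 × 9.81) = 8.15 m.
Velocity heads: v₁²/2g = 3.94²/19.62 = 0.791 m; v₂²/2g = 7.88²/19.62 = 3.165 m.
Total head H = z₁ + ψ₁ + v₁²/2g = 236.35 + 8.15 + 0.791 = 245.29 m.
ψ₂ = H − z₂ − v₂²/2g = 245.29 − 223.86 − 3.165 = 18.26 m.
P₂ = ρgψ₂ = 1000 × 9.81 × 18.26 ≈ 179 kPa.

P₂ ≈ 179 kPa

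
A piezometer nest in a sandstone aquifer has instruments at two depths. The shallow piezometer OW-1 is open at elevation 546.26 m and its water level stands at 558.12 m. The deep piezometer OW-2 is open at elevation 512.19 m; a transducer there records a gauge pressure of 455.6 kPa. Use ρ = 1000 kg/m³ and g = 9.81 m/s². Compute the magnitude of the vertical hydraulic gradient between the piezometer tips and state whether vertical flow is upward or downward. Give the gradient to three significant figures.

Total head at OW-1: h = 558.12 m (water level in the standpipe).
Pressure head at OW-2: ψ = P/(ρg) = 455.6×1000 / (1000 × 9.81) = 46.44 m.
Total head at OW-2: h = z + ψ = 512.19 + 46.44 = 558.63 m.
Δh = h(OW-1) − h(OW-2) = 558.12 − 558.63 = -0.51 m.
Vertical separation Δz = 546.26 − 512.19 = 34.07 m.
|i_v| = |Δh| / Δz = 0.51 / 34.07 = 0.0150.
Head is higher in the deep piezometer, so vertical flow is upward (discharge condition).

|i_v| ≈ 0.0150; vertical flow is upward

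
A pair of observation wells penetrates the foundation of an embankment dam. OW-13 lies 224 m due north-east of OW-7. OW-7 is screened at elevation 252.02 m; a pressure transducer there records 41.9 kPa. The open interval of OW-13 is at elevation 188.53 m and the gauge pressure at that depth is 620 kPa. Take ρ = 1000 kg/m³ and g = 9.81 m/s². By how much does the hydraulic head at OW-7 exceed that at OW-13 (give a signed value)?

Pressure head at OW-7: ψ = P/(ρg) = 41.9×1000 / (1000 × 9.81) = 4.27 m.
Total head at OW-7: h = z + ψ = 252.02 + 4.27 = 256.29 m.
Pressure head at OW-13: ψ = P/(ρg) = 620×1000 / (1000 × 9.81) = 63.20 m.
Total head at OW-13: h = z + ψ = 188.53 + 63.20 = 251.73 m.
Head difference: h(OW-7) − h(OW-13) = 256.29 − 251.73 = 4.56 m.

Δh ≈ 4.56 m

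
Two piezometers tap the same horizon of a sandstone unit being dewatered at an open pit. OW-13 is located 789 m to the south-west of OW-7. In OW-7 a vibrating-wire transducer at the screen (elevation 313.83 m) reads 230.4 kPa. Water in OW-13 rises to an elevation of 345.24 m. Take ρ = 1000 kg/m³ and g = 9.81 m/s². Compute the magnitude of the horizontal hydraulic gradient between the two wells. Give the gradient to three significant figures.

i ≈ 0.0100

Pressure head at OW-7: ψ = P/(ρg) = 230.4×1000 / (1000 × 9.81) = 23.49 m.
Total head at OW-7: h = z + ψ = 313.83 + 23.49 = 337.32 m.
Total head at OW-13: h = 345.24 m (water level in the piezometer is the total head).
Head difference: h(OW-7) − h(OW-13) = 337.32 − 345.24 = -7.92 m.
Hydraulic gradient: i = |Δh| / L = 7.92 / 789 = 0.0100.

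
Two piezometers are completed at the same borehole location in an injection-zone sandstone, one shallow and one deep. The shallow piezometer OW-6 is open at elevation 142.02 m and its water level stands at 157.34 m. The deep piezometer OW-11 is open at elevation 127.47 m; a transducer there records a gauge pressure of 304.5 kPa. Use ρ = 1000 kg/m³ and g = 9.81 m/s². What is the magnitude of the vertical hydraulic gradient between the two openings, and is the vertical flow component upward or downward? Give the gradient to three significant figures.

Total head at OW-6: h = 157.34 m (water level in the standpipe).
Pressure head at OW-11: ψ = P/(ρg) = 304.5×1000 / (1000 × 9.81) = 31.04 m.
Total head at OW-11: h = z + ψ = 127.47 + 31.04 = 158.51 m.
Δh = h(OW-6) − h(OW-11) = 157.34 − 158.51 = -1.17 m.
Vertical separation Δz = 142.02 − 127.47 = 14.55 m.
|i_v| = |Δh| / Δz = 1.17 / 14.55 = 0.0804.
Head is higher in the deep piezometer, so vertical flow is upward (discharge condition).

|i_v| ≈ 0.0804; vertical flow is upward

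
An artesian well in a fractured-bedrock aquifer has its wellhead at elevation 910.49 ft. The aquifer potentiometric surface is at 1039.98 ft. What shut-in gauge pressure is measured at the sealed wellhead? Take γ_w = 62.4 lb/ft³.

Head above the cap: Δh = 1039.98 − 910.49 = 129.49 ft.
P = γΔh/144 = 62.4 × 129.49 / 144 = 56.1 psi.

P ≈ 56.1 psi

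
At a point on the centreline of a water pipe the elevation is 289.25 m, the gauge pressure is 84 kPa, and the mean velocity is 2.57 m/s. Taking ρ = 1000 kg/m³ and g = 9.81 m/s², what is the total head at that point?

h ≈ 298.15 m

Pressure head ψ = P/(ρg) = 84×1000 / (1000 × 9.81) = 8.56 m.
Velocity head = v²/(2g) = 2.57² / (2 × 9.81) = 0.337 m.
h = z + ψ + v²/(2g) = 289.25 + 8.56 + 0.337 = 298.15 m.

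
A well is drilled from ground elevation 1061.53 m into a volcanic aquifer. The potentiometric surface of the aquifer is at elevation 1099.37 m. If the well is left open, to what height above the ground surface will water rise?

Water rises to the potentiometric surface, so the rise above ground = 1099.37 − 1061.53 = 37.84 m.

≈ 37.84 m above ground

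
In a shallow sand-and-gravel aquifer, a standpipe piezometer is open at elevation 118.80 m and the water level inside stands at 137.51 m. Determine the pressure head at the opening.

Total head h = 137.51 m (the water-surface elevation in the piezometer).
Pressure head ψ = h − z = 137.51 − 118.80 = 18.71 m.

ψ ≈ 18.71 m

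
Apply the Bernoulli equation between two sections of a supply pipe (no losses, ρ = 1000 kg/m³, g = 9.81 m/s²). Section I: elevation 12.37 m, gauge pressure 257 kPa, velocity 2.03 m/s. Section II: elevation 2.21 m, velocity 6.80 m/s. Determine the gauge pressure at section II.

Pressure head at I: ψ₁ = P₁/(ρg) = 257×1000 / (1000 × 9.81) = 26.20 m.
Velocity heads: v₁²/2g = 2.03²/19.62 = 0.210 m; v₂²/2g = 6.80²/19.62 = 2.357 m.
Total head H = z₁ + ψ₁ + v₁²/2g = 12.37 + 26.20 + 0.210 = 38.78 m.
ψ₂ = H − z₂ − v₂²/2g = 38.78 − 2.21 − 2.357 = 34.21 m.
P₂ = ρgψ₂ = 1000 × 9.81 × 34.21 ≈ 336 kPa.

P₂ ≈ 336 kPa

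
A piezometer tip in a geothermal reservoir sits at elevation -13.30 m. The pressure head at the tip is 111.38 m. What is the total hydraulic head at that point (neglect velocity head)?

h ≈ 98.08 m

h = z + ψ = -13.30 + 111.38 = 98.08 m.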